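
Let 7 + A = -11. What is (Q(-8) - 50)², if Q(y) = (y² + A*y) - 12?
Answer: 21316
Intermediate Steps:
A = -18 (A = -7 - 11 = -18)
Q(y) = -12 + y² - 18*y (Q(y) = (y² - 18*y) - 12 = -12 + y² - 18*y)
(Q(-8) - 50)² = ((-12 + (-8)² - 18*(-8)) - 50)² = ((-12 + 64 + 144) - 50)² = (196 - 50)² = 146² = 21316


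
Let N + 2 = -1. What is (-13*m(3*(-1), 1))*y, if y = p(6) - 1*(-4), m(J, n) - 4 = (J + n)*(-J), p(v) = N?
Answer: 26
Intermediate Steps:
N = -3 (N = -2 - 1 = -3)
p(v) = -3
m(J, n) = 4 - J*(J + n) (m(J, n) = 4 + (J + n)*(-J) = 4 - J*(J + n))
y = 1 (y = -3 - 1*(-4) = -3 + 4 = 1)
(-13*m(3*(-1), 1))*y = -13*(4 - (3*(-1))² - 1*3*(-1)*1)*1 = -13*(4 - 1*(-3)² - 1*(-3)*1)*1 = -13*(4 - 1*9 + 3)*1 = -13*(4 - 9 + 3)*1 = -13*(-2)*1 = 26*1 = 26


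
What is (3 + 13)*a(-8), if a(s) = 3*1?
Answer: 48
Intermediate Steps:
a(s) = 3
(3 + 13)*a(-8) = (3 + 13)*3 = 16*3 = 48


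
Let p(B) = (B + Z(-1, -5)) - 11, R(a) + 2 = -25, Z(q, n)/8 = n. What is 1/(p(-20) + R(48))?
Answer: -1/98 ≈ -0.010204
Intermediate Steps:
Z(q, n) = 8*n
R(a) = -27 (R(a) = -2 - 25 = -27)
p(B) = -51 + B (p(B) = (B + 8*(-5)) - 11 = (B - 40) - 11 = (-40 + B) - 11 = -51 + B)
1/(p(-20) + R(48)) = 1/((-51 - 20) - 27) = 1/(-71 - 27) = 1/(-98) = -1/98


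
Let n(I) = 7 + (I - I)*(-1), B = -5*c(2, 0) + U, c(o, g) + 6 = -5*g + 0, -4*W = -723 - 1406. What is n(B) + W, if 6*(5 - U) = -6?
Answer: 2157/4 ≈ 539.25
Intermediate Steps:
W = 2129/4 (W = -(-723 - 1406)/4 = -1/4*(-2129) = 2129/4 ≈ 532.25)
U = 6 (U = 5 - 1/6*(-6) = 5 + 1 = 6)
c(o, g) = -6 - 5*g (c(o, g) = -6 + (-5*g + 0) = -6 - 5*g)
B = 36 (B = -5*(-6 - 5*0) + 6 = -5*(-6 + 0) + 6 = -5*(-6) + 6 = 30 + 6 = 36)
n(I) = 7 (n(I) = 7 + 0*(-1) = 7 + 0 = 7)
n(B) + W = 7 + 2129/4 = 2157/4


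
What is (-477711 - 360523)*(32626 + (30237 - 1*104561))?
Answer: 34952681332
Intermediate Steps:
(-477711 - 360523)*(32626 + (30237 - 1*104561)) = -838234*(32626 + (30237 - 104561)) = -838234*(32626 - 74324) = -838234*(-41698) = 34952681332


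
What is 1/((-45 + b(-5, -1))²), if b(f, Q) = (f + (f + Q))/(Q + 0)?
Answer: 1/1156 ≈ 0.00086505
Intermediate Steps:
b(f, Q) = (Q + 2*f)/Q (b(f, Q) = (f + (Q + f))/Q = (Q + 2*f)/Q)
1/((-45 + b(-5, -1))²) = 1/((-45 + (-1 + 2*(-5))/(-1))²) = 1/((-45 - (-1 - 10))²) = 1/((-45 - 1*(-11))²) = 1/((-45 + 11)²) = 1/((-34)²) = 1/1156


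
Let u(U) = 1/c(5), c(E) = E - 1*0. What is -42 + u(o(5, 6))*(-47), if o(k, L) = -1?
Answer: -257/5 ≈ -51.400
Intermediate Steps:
c(E) = E (c(E) = E + 0 = E)
u(U) = 1/5
-42 + u(o(5, 6))*(-47) = -42 + (1/5)*(-47) = -42 - 47/5 = -257/5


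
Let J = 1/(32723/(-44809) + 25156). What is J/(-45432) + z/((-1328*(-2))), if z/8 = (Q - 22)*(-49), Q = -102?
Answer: 77788224646527901/4250442821573736 ≈ 18.301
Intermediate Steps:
J = 44809/1127182481 (J = 1/(32723*(-1/44809) + 25156) = 1/(-32723/44809 + 25156) = 1/(1127182481/44809) = 44809/1127182481 ≈ 3.9753e-5)
z = 48608 (z = 8*((-102 - 22)*(-49)) = 8*(-124*(-49)) = 8*6076 = 48608)
J/(-45432) + z/((-1328*(-2))) = (44809/1127182481)/(-45432) + 48608/((-1328*(-2))) = (44809/1127182481)*(-1/45432) + 48608/2656 = -44809/51210154476792 + 48608*(1/2656) = -44809/51210154476792 + 1519/83 = 77788224646527901/4250442821573736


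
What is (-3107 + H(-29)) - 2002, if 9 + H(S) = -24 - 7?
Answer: -5149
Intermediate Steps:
H(S) = -40 (H(S) = -9 + (-24 - 7) = -9 - 31 = -40)
(-3107 + H(-29)) - 2002 = (-3107 - 40) - 2002 = -3147 - 2002 = -5149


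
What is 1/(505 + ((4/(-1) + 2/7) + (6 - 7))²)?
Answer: 49/25834 ≈ 0.0018967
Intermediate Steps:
1/(505 + ((4/(-1) + 2/7) + (6 - 7))²) = 1/(505 + ((4*(-1) + 2*(⅐)) - 1)²) = 1/(505 + ((-4 + 2/7) - 1)²) = 1/(505 + (-26/7 - 1)²) = 1/(505 + (-33/7)²) = 1/(505 + 1089/49) = 1/(25834/49) = 49/25834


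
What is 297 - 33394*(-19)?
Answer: 634783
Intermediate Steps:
297 - 33394*(-19) = 297 - 566*(-1121) = 297 + 634486 = 634783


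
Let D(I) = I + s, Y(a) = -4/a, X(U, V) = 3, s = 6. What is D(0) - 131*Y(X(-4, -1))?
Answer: 542/3 ≈ 180.67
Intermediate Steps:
D(I) = 6 + I (D(I) = I + 6 = 6 + I)
D(0) - 131*Y(X(-4, -1)) = (6 + 0) - (-524)/3 = 6 - (-524)/3 = 6 - 131*(-4/3) = 6 + 524/3 = 542/3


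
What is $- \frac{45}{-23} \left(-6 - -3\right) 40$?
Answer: $- \frac{5400}{23} \approx -234.78$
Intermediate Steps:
$- \frac{45}{-23} \left(-6 - -3\right) 40 = \left(-45\right) \left(- \frac{1}{23}\right) \left(-6 + 3\right) 40 = \frac{45}{23} \left(-3\right) 40 = \left(- \frac{135}{23}\right) 40 = - \frac{5400}{23}$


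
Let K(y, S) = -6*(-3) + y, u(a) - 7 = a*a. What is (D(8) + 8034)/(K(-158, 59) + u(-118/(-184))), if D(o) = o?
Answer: -68067488/1122231 ≈ -60.654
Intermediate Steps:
u(a) = 7 + a² (u(a) = 7 + a*a = 7 + a²)
K(y, S) = 18 + y
(D(8) + 8034)/(K(-158, 59) + u(-118/(-184))) = (8 + 8034)/((18 - 158) + (7 + (-118/(-184))²)) = 8042/(-140 + (7 + (-118*(-1/184))²)) = 8042/(-140 + (7 + (59/92)²)) = 8042/(-140 + (7 + 3481/8464)) = 8042/(-140 + 62729/8464) = 8042/(-1122231/8464) = 8042*(-8464/1122231) = -68067488/1122231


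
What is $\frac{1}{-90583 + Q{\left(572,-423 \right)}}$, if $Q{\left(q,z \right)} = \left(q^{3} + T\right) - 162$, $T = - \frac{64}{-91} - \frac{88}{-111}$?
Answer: $\frac{10101}{1889477953915} \approx 5.3459 \cdot 10^{-9}$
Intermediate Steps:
$T = \frac{15112}{10101}$ ($T = \left(-64\right) \left(- \frac{1}{91}\right) - - \frac{88}{111} = \frac{64}{91} + \frac{88}{111} = \frac{15112}{10101} \approx 1.4961$)
$Q{\left(q,z \right)} = - \frac{1621250}{10101} + q^{3}$ ($Q{\left(q,z \right)} = \left(q^{3} + \frac{15112}{10101}\right) - 162 = \left(\frac{15112}{10101} + q^{3}\right) - 162 = - \frac{1621250}{10101} + q^{3}$)
$\frac{1}{-90583 + Q{\left(572,-423 \right)}} = \frac{1}{-90583 - \left(\frac{1621250}{10101} - 572^{3}\right)} = \frac{1}{-90583 + \left(- \frac{1621250}{10101} + 187149248\right)} = \frac{1}{-90583 + \frac{1890392932798}{10101}} = \frac{1}{\frac{1889477953915}{10101}} = \frac{10101}{1889477953915}$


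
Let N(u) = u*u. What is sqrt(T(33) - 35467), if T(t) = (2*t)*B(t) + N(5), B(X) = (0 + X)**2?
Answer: 12*sqrt(253) ≈ 190.87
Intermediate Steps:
B(X) = X**2
N(u) = u**2
T(t) = 25 + 2*t**3 (T(t) = (2*t)*t**2 + 5**2 = 2*t**3 + 25 = 25 + 2*t**3)
sqrt(T(33) - 35467) = sqrt((25 + 2*33**3) - 35467) = sqrt((25 + 2*35937) - 35467) = sqrt((25 + 71874) - 35467) = sqrt(71899 - 35467) = sqrt(36432) = 12*sqrt(253)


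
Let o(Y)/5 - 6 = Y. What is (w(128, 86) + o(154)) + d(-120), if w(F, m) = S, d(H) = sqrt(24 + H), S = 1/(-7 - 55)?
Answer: 49599/62 + 4*I*sqrt(6) ≈ 799.98 + 9.798*I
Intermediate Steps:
o(Y) = 30 + 5*Y
S = -1/62 (S = 1/(-62) = -1/62 ≈ -0.016129)
w(F, m) = -1/62
(w(128, 86) + o(154)) + d(-120) = (-1/62 + (30 + 5*154)) + sqrt(24 - 120) = (-1/62 + (30 + 770)) + sqrt(-96) = (-1/62 + 800) + 4*I*sqrt(6) = 49599/62 + 4*I*sqrt(6)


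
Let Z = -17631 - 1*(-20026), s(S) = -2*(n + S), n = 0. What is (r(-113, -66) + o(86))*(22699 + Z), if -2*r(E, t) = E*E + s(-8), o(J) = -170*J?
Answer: -527287675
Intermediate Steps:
s(S) = -2*S (s(S) = -2*(0 + S) = -2*S)
Z = 2395 (Z = -17631 + 20026 = 2395)
r(E, t) = -8 - E**2/2 (r(E, t) = -(E*E - 2*(-8))/2 = -(E**2 + 16)/2 = -(16 + E**2)/2 = -8 - E**2/2)
(r(-113, -66) + o(86))*(22699 + Z) = ((-8 - 1/2*(-113)**2) - 170*86)*(22699 + 2395) = ((-8 - 1/2*12769) - 14620)*25094 = ((-8 - 12769/2) - 14620)*25094 = (-12785/2 - 14620)*25094 = -42025/2*25094 = -527287675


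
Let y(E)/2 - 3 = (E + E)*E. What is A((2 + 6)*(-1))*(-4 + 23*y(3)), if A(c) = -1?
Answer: -962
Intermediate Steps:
y(E) = 6 + 4*E**2 (y(E) = 6 + 2*((E + E)*E) = 6 + 2*((2*E)*E) = 6 + 2*(2*E**2) = 6 + 4*E**2)
A((2 + 6)*(-1))*(-4 + 23*y(3)) = -(-4 + 23*(6 + 4*3**2)) = -(-4 + 23*(6 + 4*9)) = -(-4 + 23*(6 + 36)) = -(-4 + 23*42) = -(-4 + 966) = -1*962 = -962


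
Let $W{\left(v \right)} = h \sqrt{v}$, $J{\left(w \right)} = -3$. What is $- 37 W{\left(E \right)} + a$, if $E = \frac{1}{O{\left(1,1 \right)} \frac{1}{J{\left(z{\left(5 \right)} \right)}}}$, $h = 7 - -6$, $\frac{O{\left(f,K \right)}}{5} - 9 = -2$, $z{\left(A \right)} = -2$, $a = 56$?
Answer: $56 - \frac{481 i \sqrt{105}}{35} \approx 56.0 - 140.82 i$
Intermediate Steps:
$O{\left(f,K \right)} = 35$ ($O{\left(f,K \right)} = 45 + 5 \left(-2\right) = 45 - 10 = 35$)
$h = 13$ ($h = 7 + 6 = 13$)
$E = - \frac{3}{35}$ ($E = \frac{1}{35 \frac{1}{-3}} = \frac{1}{35 \left(- \frac{1}{3}\right)} = \frac{1}{- \frac{35}{3}} = - \frac{3}{35} \approx -0.085714$)
$W{\left(v \right)} = 13 \sqrt{v}$
$- 37 W{\left(E \right)} + a = - 37 \cdot 13 \sqrt{- \frac{3}{35}} + 56 = - 37 \cdot 13 \frac{i \sqrt{105}}{35} + 56 = - 37 \frac{13 i \sqrt{105}}{35} + 56 = - \frac{481 i \sqrt{105}}{35} + 56 = 56 - \frac{481 i \sqrt{105}}{35}$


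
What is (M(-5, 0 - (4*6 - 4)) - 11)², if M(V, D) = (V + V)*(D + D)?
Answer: 151321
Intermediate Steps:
M(V, D) = 4*D*V (M(V, D) = (2*V)*(2*D) = 4*D*V)
(M(-5, 0 - (4*6 - 4)) - 11)² = (4*(0 - (4*6 - 4))*(-5) - 11)² = (4*(0 - (24 - 4))*(-5) - 11)² = (4*(0 - 1*20)*(-5) - 11)² = (4*(0 - 20)*(-5) - 11)² = (4*(-20)*(-5) - 11)² = (400 - 11)² = 389² = 151321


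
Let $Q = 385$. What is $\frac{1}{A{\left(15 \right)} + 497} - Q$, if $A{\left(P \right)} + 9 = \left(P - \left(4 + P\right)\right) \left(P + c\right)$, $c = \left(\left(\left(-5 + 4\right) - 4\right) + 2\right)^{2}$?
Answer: $- \frac{150919}{392} \approx -385.0$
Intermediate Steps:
$c = 9$ ($c = \left(\left(-1 - 4\right) + 2\right)^{2} = \left(-5 + 2\right)^{2} = \left(-3\right)^{2} = 9$)
$A{\left(P \right)} = -45 - 4 P$ ($A{\left(P \right)} = -9 + \left(P - \left(4 + P\right)\right) \left(P + 9\right) = -9 - 4 \left(9 + P\right) = -9 - \left(36 + 4 P\right) = -45 - 4 P$)
$\frac{1}{A{\left(15 \right)} + 497} - Q = \frac{1}{\left(-45 - 60\right) + 497} - 385 = \frac{1}{-105 + 497} - 385 = \frac{1}{392} - 385 = - \frac{150919}{392}$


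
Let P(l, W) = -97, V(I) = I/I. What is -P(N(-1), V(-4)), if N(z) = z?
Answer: 97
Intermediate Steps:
V(I) = 1
-P(N(-1), V(-4)) = -1*(-97) = 97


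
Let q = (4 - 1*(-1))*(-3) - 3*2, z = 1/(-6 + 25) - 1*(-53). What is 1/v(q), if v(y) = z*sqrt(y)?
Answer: -19*I*sqrt(21)/21168 ≈ -0.0041132*I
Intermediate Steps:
z = 1008/19 (z = 1/19 + 53 = 1008/19 ≈ 53.053)
q = -21 (q = (4 + 1)*(-3) - 6 = 5*(-3) - 6 = -15 - 6 = -21)
v(y) = 1008*sqrt(y)/19
1/v(q) = 1/(1008*sqrt(-21)/19) = 1/(1008*(I*sqrt(21))/19) = 1/(1008*I*sqrt(21)/19) = -19*I*sqrt(21)/21168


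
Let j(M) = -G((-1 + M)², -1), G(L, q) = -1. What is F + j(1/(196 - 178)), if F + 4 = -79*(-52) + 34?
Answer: 4139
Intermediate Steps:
j(M) = 1 (j(M) = -1*(-1) = 1)
F = 4138 (F = -4 + (-79*(-52) + 34) = -4 + (4108 + 34) = -4 + 4142 = 4138)
F + j(1/(196 - 178)) = 4138 + 1 = 4139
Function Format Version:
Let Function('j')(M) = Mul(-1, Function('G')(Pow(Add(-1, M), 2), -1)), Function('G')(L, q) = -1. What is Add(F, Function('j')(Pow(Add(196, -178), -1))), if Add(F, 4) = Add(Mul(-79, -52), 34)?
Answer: 4139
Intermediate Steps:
Function('j')(M) = 1 (Function('j')(M) = Mul(-1, -1) = 1)
F = 4138 (F = Add(-4, Add(Mul(-79, -52), 34)) = Add(-4, Add(4108, 34)) = Add(-4, 4142) = 4138)
Add(F, Function('j')(Pow(Add(196, -178), -1))) = Add(4138, 1) = 4139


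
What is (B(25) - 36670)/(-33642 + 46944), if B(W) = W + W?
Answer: -18310/6651 ≈ -2.7530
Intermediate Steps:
B(W) = 2*W
(B(25) - 36670)/(-33642 + 46944) = (2*25 - 36670)/(-33642 + 46944) = (50 - 36670)/13302 = -36620*1/13302 = -18310/6651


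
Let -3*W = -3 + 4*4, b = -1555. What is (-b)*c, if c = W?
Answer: -20215/3 ≈ -6738.3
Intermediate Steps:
W = -13/3 (W = -(-3 + 4*4)/3 = -(-3 + 16)/3 = -⅓*13 = -13/3 ≈ -4.3333)
c = -13/3 ≈ -4.3333
(-b)*c = -1*(-1555)*(-13/3) = 1555*(-13/3) = -20215/3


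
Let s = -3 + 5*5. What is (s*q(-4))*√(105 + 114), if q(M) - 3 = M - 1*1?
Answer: -44*√219 ≈ -651.14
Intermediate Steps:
s = 22 (s = -3 + 25 = 22)
q(M) = 2 + M (q(M) = 3 + (M - 1*1) = 3 + (M - 1) = 3 + (-1 + M) = 2 + M)
(s*q(-4))*√(105 + 114) = (22*(2 - 4))*√(105 + 114) = (22*(-2))*√219 = -44*√219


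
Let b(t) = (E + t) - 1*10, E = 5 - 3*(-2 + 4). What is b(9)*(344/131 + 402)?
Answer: -106012/131 ≈ -809.25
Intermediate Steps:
E = -1 (E = 5 - 3*2 = 5 - 1*6 = 5 - 6 = -1)
b(t) = -11 + t (b(t) = (-1 + t) - 1*10 = (-1 + t) - 10 = -11 + t)
b(9)*(344/131 + 402) = (-11 + 9)*(344/131 + 402) = -2*(344*(1/131) + 402) = -2*(344/131 + 402) = -2*53006/131 = -106012/131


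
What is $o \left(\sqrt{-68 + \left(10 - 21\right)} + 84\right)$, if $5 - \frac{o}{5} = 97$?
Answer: $-38640 - 460 i \sqrt{79} \approx -38640.0 - 4088.6 i$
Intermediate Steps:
$o = -460$ ($o = 25 - 485 = -460$)
$o \left(\sqrt{-68 + \left(10 - 21\right)} + 84\right) = - 460 \left(\sqrt{-68 + \left(10 - 21\right)} + 84\right) = - 460 \left(\sqrt{-68 - 11} + 84\right) = - 460 \left(\sqrt{-79} + 84\right) = - 460 \left(i \sqrt{79} + 84\right) = - 460 \left(84 + i \sqrt{79}\right) = -38640 - 460 i \sqrt{79}$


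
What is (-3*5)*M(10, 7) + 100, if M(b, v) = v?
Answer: -5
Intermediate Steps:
(-3*5)*M(10, 7) + 100 = -3*5*7 + 100 = -15*7 + 100 = -105 + 100 = -5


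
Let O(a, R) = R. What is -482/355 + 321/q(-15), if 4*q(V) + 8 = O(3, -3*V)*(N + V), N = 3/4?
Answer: -3075034/921935 ≈ -3.3354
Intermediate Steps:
N = 3/4 (N = 3*(1/4) = 3/4 ≈ 0.75000)
q(V) = -2 - 3*V*(3/4 + V)/4 (q(V) = -2 + ((-3*V)*(3/4 + V))/4 = -2 + (-3*V*(3/4 + V))/4 = -2 - 3*V*(3/4 + V)/4)
-482/355 + 321/q(-15) = -482/355 + 321/(-2 - 9/16*(-15) - 3/4*(-15)**2) = -482*1/355 + 321/(-2 + 135/16 - 3/4*225) = -482/355 + 321/(-2 + 135/16 - 675/4) = -482/355 + 321/(-2597/16) = -482/355 + 321*(-16/2597) = -482/355 - 5136/2597 = -3075034/921935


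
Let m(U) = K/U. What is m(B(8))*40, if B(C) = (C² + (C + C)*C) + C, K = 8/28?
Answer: 2/35 ≈ 0.057143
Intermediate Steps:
K = 2/7 (K = 8*(1/28) = 2/7 ≈ 0.28571)
B(C) = C + 3*C² (B(C) = (C² + (2*C)*C) + C = (C² + 2*C²) + C = 3*C² + C = C + 3*C²)
m(U) = 2/(7*U)
m(B(8))*40 = (2/(7*((8*(1 + 3*8)))))*40 = (2/(7*((8*(1 + 24)))))*40 = (2/(7*((8*25))))*40 = ((2/7)/200)*40 = ((2/7)*(1/200))*40 = (1/700)*40 = 2/35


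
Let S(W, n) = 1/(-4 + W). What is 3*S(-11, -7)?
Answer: -⅕ ≈ -0.20000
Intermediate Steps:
3*S(-11, -7) = 3/(-4 - 11) = 3/(-15) = 3*(-1/15) = -⅕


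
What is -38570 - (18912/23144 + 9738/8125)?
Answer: -906659335784/23505625 ≈ -38572.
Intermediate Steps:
-38570 - (18912/23144 + 9738/8125) = -38570 - (18912*(1/23144) + 9738*(1/8125)) = -38570 - (2364/2893 + 9738/8125) = -38570 - 1*47379534/23505625 = -38570 - 47379534/23505625 = -906659335784/23505625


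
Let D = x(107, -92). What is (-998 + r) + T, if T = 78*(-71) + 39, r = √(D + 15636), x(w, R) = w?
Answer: -6497 + √15743 ≈ -6371.5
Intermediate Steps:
D = 107
r = √15743 (r = √(107 + 15636) = √15743 ≈ 125.47)
T = -5499 (T = -5538 + 39 = -5499)
(-998 + r) + T = (-998 + √15743) - 5499 = -6497 + √15743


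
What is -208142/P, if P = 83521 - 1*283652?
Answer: 208142/200131 ≈ 1.0400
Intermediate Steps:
P = -200131 (P = 83521 - 283652 = -200131)
-208142/P = -208142/(-200131) = -208142*(-1/200131) = 208142/200131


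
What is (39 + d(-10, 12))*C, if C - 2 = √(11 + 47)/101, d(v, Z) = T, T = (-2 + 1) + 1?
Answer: 78 + 39*√58/101 ≈ 80.941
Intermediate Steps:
T = 0 (T = -1 + 1 = 0)
d(v, Z) = 0
C = 2 + √58/101 (C = 2 + √(11 + 47)/101 = 2 + √58*(1/101) = 2 + √58/101 ≈ 2.0754)
(39 + d(-10, 12))*C = (39 + 0)*(2 + √58/101) = 39*(2 + √58/101) = 78 + 39*√58/101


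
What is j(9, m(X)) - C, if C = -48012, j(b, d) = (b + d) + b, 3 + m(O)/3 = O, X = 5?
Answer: 48036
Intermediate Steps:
m(O) = -9 + 3*O
j(b, d) = d + 2*b
j(9, m(X)) - C = ((-9 + 3*5) + 2*9) - 1*(-48012) = ((-9 + 15) + 18) + 48012 = (6 + 18) + 48012 = 24 + 48012 = 48036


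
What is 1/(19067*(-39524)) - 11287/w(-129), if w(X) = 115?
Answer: -369823024657/3768020540 ≈ -98.148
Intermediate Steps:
1/(19067*(-39524)) - 11287/w(-129) = 1/(19067*(-39524)) - 11287/115 = (1/19067)*(-1/39524) - 11287*1/115 = -1/753604108 - 11287/115 = -369823024657/3768020540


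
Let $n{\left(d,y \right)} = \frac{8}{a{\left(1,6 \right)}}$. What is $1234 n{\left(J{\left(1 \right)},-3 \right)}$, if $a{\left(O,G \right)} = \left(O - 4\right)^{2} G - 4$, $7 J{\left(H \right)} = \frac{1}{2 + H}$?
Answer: $\frac{4936}{25} \approx 197.44$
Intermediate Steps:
$J{\left(H \right)} = \frac{1}{7 \left(2 + H\right)}$
$a{\left(O,G \right)} = -4 + G \left(-4 + O\right)^{2}$ ($a{\left(O,G \right)} = \left(-4 + O\right)^{2} G - 4 = G \left(-4 + O\right)^{2} - 4 = -4 + G \left(-4 + O\right)^{2}$)
$n{\left(d,y \right)} = \frac{4}{25}$ ($n{\left(d,y \right)} = \frac{8}{-4 + 6 \left(-4 + 1\right)^{2}} = \frac{8}{-4 + 6 \left(-3\right)^{2}} = \frac{8}{-4 + 6 \cdot 9} = \frac{8}{-4 + 54} = \frac{8}{50} = 8 \cdot \frac{1}{50} = \frac{4}{25}$)
$1234 n{\left(J{\left(1 \right)},-3 \right)} = 1234 \cdot \frac{4}{25} = \frac{4936}{25}$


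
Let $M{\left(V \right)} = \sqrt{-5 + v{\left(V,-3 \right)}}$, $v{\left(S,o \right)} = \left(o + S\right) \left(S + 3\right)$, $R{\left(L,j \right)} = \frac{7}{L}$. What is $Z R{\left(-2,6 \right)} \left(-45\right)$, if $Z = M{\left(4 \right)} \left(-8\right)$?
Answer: $- 1260 \sqrt{2} \approx -1781.9$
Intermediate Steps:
$v{\left(S,o \right)} = \left(3 + S\right) \left(S + o\right)$ ($v{\left(S,o \right)} = \left(S + o\right) \left(3 + S\right) = \left(3 + S\right) \left(S + o\right)$)
$M{\left(V \right)} = \sqrt{-14 + V^{2}}$ ($M{\left(V \right)} = \sqrt{-5 + \left(V^{2} + 3 V + 3 \left(-3\right) + V \left(-3\right)\right)} = \sqrt{-5 + \left(V^{2} + 3 V - 9 - 3 V\right)} = \sqrt{-5 + \left(-9 + V^{2}\right)} = \sqrt{-14 + V^{2}}$)
$Z = - 8 \sqrt{2}$ ($Z = \sqrt{-14 + 4^{2}} \left(-8\right) = \sqrt{-14 + 16} \left(-8\right) = \sqrt{2} \left(-8\right) = - 8 \sqrt{2} \approx -11.314$)
$Z R{\left(-2,6 \right)} \left(-45\right) = - 8 \sqrt{2} \frac{7}{-2} \left(-45\right) = - 8 \sqrt{2} \cdot 7 \left(- \frac{1}{2}\right) \left(-45\right) = - 8 \sqrt{2} \left(- \frac{7}{2}\right) \left(-45\right) = 28 \sqrt{2} \left(-45\right) = - 1260 \sqrt{2}$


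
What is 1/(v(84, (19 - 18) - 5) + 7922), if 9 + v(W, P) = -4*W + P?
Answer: 1/7573 ≈ 0.00013205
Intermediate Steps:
v(W, P) = -9 + P - 4*W (v(W, P) = -9 + (-4*W + P) = -9 + (P - 4*W) = -9 + P - 4*W)
1/(v(84, (19 - 18) - 5) + 7922) = 1/((-9 + ((19 - 18) - 5) - 4*84) + 7922) = 1/((-9 + (1 - 5) - 336) + 7922) = 1/((-9 - 4 - 336) + 7922) = 1/(-349 + 7922) = 1/7573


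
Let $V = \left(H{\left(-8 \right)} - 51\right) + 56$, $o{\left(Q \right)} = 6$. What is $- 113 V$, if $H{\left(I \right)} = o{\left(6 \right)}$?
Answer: $-1243$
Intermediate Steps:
$H{\left(I \right)} = 6$
$V = 11$ ($V = \left(6 - 51\right) + 56 = -45 + 56 = 11$)
$- 113 V = \left(-113\right) 11 = -1243$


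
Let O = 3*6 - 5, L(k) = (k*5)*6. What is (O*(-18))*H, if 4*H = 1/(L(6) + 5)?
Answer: -117/370 ≈ -0.31622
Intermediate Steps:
L(k) = 30*k (L(k) = (5*k)*6 = 30*k)
O = 13 (O = 18 - 5 = 13)
H = 1/740 (H = 1/(4*(30*6 + 5)) = 1/(4*(180 + 5)) = (¼)/185 = (¼)*(1/185) = 1/740 ≈ 0.0013514)
(O*(-18))*H = (13*(-18))*(1/740) = -234*1/740 = -117/370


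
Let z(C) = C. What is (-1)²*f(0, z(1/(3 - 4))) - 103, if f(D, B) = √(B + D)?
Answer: -103 + I ≈ -103.0 + 1.0*I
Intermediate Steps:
(-1)²*f(0, z(1/(3 - 4))) - 103 = (-1)²*√(1/(3 - 4) + 0) - 103 = 1*√(1/(-1) + 0) - 103 = 1*√(-1 + 0) - 103 = 1*√(-1) - 103 = 1*I - 103 = I - 103 = -103 + I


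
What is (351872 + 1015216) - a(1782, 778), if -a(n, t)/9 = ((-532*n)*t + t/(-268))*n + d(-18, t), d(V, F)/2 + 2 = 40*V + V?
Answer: -792544931363847/67 ≈ -1.1829e+13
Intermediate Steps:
d(V, F) = -4 + 82*V (d(V, F) = -4 + 2*(40*V + V) = -4 + 2*(41*V) = -4 + 82*V)
a(n, t) = 13320 - 9*n*(-t/268 - 532*n*t) (a(n, t) = -9*(((-532*n)*t + t/(-268))*n + (-4 + 82*(-18))) = -9*((-532*n*t + t*(-1/268))*n + (-4 - 1476)) = -9*((-532*n*t - t/268)*n - 1480) = -9*((-t/268 - 532*n*t)*n - 1480) = -9*(n*(-t/268 - 532*n*t) - 1480) = -9*(-1480 + n*(-t/268 - 532*n*t)) = 13320 - 9*n*(-t/268 - 532*n*t))
(351872 + 1015216) - a(1782, 778) = (351872 + 1015216) - (13320 + 4788*778*1782**2 + (9/268)*1782*778) = 1367088 - (13320 + 4788*778*3175524 + 3119391/67) = 1367088 - (13320 + 11829030133536 + 3119391/67) = 1367088 - 1*792545022958743/67 = 1367088 - 792545022958743/67 = -792544931363847/67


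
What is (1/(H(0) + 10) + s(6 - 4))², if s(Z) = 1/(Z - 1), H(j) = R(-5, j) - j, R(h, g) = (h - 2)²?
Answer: 3600/3481 ≈ 1.0342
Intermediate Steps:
R(h, g) = (-2 + h)²
H(j) = 49 - j (H(j) = (-2 - 5)² - j = (-7)² - j = 49 - j)
s(Z) = 1/(-1 + Z)
(1/(H(0) + 10) + s(6 - 4))² = (1/((49 - 1*0) + 10) + 1/(-1 + (6 - 4)))² = (1/((49 + 0) + 10) + 1/(-1 + 2))² = (1/(49 + 10) + 1/1)² = (1/59 + 1)² = (60/59)² = 3600/3481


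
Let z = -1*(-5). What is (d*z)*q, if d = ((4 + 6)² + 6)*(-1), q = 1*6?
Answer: -3180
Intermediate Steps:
z = 5
q = 6
d = -106 (d = (10² + 6)*(-1) = (100 + 6)*(-1) = 106*(-1) = -106)
(d*z)*q = -106*5*6 = -530*6 = -3180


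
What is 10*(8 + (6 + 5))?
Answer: 190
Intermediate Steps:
10*(8 + (6 + 5)) = 10*(8 + 11) = 10*19 = 190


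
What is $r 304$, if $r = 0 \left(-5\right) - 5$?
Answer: $-1520$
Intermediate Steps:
$r = -5$ ($r = 0 - 5 = -5$)
$r 304 = \left(-5\right) 304 = -1520$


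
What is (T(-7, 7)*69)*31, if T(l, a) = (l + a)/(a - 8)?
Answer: 0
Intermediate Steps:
T(l, a) = (a + l)/(-8 + a)
(T(-7, 7)*69)*31 = (((7 - 7)/(-8 + 7))*69)*31 = ((0/(-1))*69)*31 = (-1*0*69)*31 = (0*69)*31 = 0*31 = 0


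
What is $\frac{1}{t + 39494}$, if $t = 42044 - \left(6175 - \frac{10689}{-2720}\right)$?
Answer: $\frac{2720}{204976671} \approx 1.327 \cdot 10^{-5}$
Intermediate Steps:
$t = \frac{97552991}{2720}$ ($t = 42044 - \left(6175 - - \frac{10689}{2720}\right) = 42044 - \left(6175 + \frac{10689}{2720}\right) = 42044 - \frac{16806689}{2720} = \frac{97552991}{2720} \approx 35865.0$)
$\frac{1}{t + 39494} = \frac{1}{\frac{97552991}{2720} + 39494} = \frac{1}{\frac{204976671}{2720}} = \frac{2720}{204976671}$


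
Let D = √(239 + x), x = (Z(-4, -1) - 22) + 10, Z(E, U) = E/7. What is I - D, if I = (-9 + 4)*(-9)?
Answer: 45 - √11095/7 ≈ 29.952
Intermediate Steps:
Z(E, U) = E/7 (Z(E, U) = E*(⅐) = E/7)
I = 45 (I = -5*(-9) = 45)
x = -88/7 (x = ((⅐)*(-4) - 22) + 10 = (-4/7 - 22) + 10 = -158/7 + 10 = -88/7 ≈ -12.571)
D = √11095/7 (D = √(239 - 88/7) = √(1585/7) = √11095/7 ≈ 15.048)
I - D = 45 - √11095/7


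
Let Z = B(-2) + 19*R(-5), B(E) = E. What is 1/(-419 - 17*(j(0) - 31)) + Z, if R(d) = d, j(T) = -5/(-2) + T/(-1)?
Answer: -12705/131 ≈ -96.985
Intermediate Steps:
j(T) = 5/2 - T (j(T) = -5*(-½) + T*(-1) = 5/2 - T)
Z = -97 (Z = -2 + 19*(-5) = -2 - 95 = -97)
1/(-419 - 17*(j(0) - 31)) + Z = 1/(-419 - 17*((5/2 - 1*0) - 31)) - 97 = 1/(-419 - 17*((5/2 + 0) - 31)) - 97 = 1/(-419 - 17*(5/2 - 31)) - 97 = 1/(-419 - 17*(-57/2)) - 97 = 1/(-419 + 969/2) - 97 = 1/(131/2) - 97 = 2/131 - 97 = -12705/131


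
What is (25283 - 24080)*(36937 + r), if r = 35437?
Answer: 87065922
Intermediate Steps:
(25283 - 24080)*(36937 + r) = (25283 - 24080)*(36937 + 35437) = 1203*72374 = 87065922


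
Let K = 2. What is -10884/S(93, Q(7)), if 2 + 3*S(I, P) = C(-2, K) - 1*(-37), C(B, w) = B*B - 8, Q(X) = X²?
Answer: -32652/31 ≈ -1053.3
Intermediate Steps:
C(B, w) = -8 + B² (C(B, w) = B² - 8 = -8 + B²)
S(I, P) = 31/3 (S(I, P) = -⅔ + ((-8 + (-2)²) - 1*(-37))/3 = -⅔ + ((-8 + 4) + 37)/3 = -⅔ + (-4 + 37)/3 = -⅔ + (⅓)*33 = -⅔ + 11 = 31/3)
-10884/S(93, Q(7)) = -10884/31/3 = -10884*3/31 = -32652/31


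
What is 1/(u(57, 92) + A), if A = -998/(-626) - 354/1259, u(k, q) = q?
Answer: 394067/36771603 ≈ 0.010717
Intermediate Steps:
A = 517439/394067 (A = -998*(-1/626) - 354*1/1259 = 499/313 - 354/1259 = 517439/394067 ≈ 1.3131)
1/(u(57, 92) + A) = 1/(92 + 517439/394067) = 1/(36771603/394067) = 394067/36771603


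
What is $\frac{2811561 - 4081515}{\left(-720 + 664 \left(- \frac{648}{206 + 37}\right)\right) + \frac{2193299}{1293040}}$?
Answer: $\frac{4926303960480}{9655014983} \approx 510.23$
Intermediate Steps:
$\frac{2811561 - 4081515}{\left(-720 + 664 \left(- \frac{648}{206 + 37}\right)\right) + \frac{2193299}{1293040}} = - \frac{1269954}{\left(-720 + 664 \left(- \frac{648}{243}\right)\right) + 2193299 \cdot \frac{1}{1293040}} = - \frac{1269954}{\left(-720 + 664 \left(\left(-648\right) \frac{1}{243}\right)\right) + \frac{2193299}{1293040}} = - \frac{1269954}{\left(-720 + 664 \left(- \frac{8}{3}\right)\right) + \frac{2193299}{1293040}} = - \frac{1269954}{\left(-720 - \frac{5312}{3}\right) + \frac{2193299}{1293040}} = - \frac{1269954}{- \frac{7472}{3} + \frac{2193299}{1293040}} = - \frac{1269954}{- \frac{9655014983}{3879120}} = \left(-1269954\right) \left(- \frac{3879120}{9655014983}\right) = \frac{4926303960480}{9655014983}$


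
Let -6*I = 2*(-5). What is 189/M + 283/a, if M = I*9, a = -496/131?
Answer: -154117/2480 ≈ -62.144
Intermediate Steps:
a = -496/131 (a = -496*1/131 = -496/131 ≈ -3.7863)
I = 5/3 (I = -(-5)/3 = -⅙*(-10) = 5/3 ≈ 1.6667)
M = 15 (M = (5/3)*9 = 15)
189/M + 283/a = 189/15 + 283/(-496/131) = 189*(1/15) + 283*(-131/496) = 63/5 - 37073/496 = -154117/2480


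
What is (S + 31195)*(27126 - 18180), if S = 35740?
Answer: 598800510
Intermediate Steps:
(S + 31195)*(27126 - 18180) = (35740 + 31195)*(27126 - 18180) = 66935*8946 = 598800510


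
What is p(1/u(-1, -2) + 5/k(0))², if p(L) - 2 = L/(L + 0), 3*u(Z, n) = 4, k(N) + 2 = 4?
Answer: 9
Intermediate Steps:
k(N) = 2 (k(N) = -2 + 4 = 2)
u(Z, n) = 4/3 (u(Z, n) = (⅓)*4 = 4/3)
p(L) = 3 (p(L) = 2 + L/(L + 0) = 2 + L/L = 2 + 1 = 3)
p(1/u(-1, -2) + 5/k(0))² = 3² = 9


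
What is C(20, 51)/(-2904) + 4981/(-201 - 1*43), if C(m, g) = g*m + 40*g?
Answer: -633811/29524 ≈ -21.468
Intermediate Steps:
C(m, g) = 40*g + g*m
C(20, 51)/(-2904) + 4981/(-201 - 1*43) = (51*(40 + 20))/(-2904) + 4981/(-201 - 1*43) = (51*60)*(-1/2904) + 4981/(-201 - 43) = 3060*(-1/2904) + 4981/(-244) = -255/242 + 4981*(-1/244) = -255/242 - 4981/244 = -633811/29524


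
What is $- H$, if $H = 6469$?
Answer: $-6469$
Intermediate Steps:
$- H = \left(-1\right) 6469 = -6469$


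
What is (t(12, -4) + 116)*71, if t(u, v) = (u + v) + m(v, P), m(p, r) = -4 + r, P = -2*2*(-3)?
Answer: 9372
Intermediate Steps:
P = 12 (P = -4*(-3) = 12)
t(u, v) = 8 + u + v (t(u, v) = (u + v) + (-4 + 12) = (u + v) + 8 = 8 + u + v)
(t(12, -4) + 116)*71 = ((8 + 12 - 4) + 116)*71 = (16 + 116)*71 = 132*71 = 9372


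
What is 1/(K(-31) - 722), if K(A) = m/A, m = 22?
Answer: -31/22404 ≈ -0.0013837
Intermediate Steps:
K(A) = 22/A
1/(K(-31) - 722) = 1/(22/(-31) - 722) = 1/(22*(-1/31) - 722) = 1/(-22/31 - 722) = 1/(-22404/31) = -31/22404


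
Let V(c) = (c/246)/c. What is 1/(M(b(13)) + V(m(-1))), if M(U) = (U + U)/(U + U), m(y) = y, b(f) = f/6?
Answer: 246/247 ≈ 0.99595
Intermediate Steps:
b(f) = f/6 (b(f) = f*(1/6) = f/6)
M(U) = 1 (M(U) = (2*U)/((2*U)) = (2*U)*(1/(2*U)) = 1)
V(c) = 1/246 (V(c) = (c*(1/246))/c = (c/246)/c = 1/246)
1/(M(b(13)) + V(m(-1))) = 1/(1 + 1/246) = 1/(247/246) = 246/247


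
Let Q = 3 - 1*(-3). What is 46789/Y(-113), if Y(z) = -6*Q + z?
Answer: -46789/149 ≈ -314.02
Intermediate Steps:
Q = 6 (Q = 3 + 3 = 6)
Y(z) = -36 + z (Y(z) = -6*6 + z = -36 + z)
46789/Y(-113) = 46789/(-36 - 113) = 46789/(-149) = 46789*(-1/149) = -46789/149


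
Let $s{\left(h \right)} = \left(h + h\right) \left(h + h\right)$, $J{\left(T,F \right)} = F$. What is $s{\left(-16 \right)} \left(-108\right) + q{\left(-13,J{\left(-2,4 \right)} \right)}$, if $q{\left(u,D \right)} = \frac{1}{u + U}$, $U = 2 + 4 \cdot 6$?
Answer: $- \frac{1437695}{13} \approx -1.1059 \cdot 10^{5}$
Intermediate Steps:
$s{\left(h \right)} = 4 h^{2}$ ($s{\left(h \right)} = 2 h 2 h = 4 h^{2}$)
$U = 26$ ($U = 2 + 24 = 26$)
$q{\left(u,D \right)} = \frac{1}{26 + u}$ ($q{\left(u,D \right)} = \frac{1}{u + 26} = \frac{1}{26 + u}$)
$s{\left(-16 \right)} \left(-108\right) + q{\left(-13,J{\left(-2,4 \right)} \right)} = 4 \left(-16\right)^{2} \left(-108\right) + \frac{1}{26 - 13} = 4 \cdot 256 \left(-108\right) + \frac{1}{13} = 1024 \left(-108\right) + \frac{1}{13} = -110592 + \frac{1}{13} = - \frac{1437695}{13}$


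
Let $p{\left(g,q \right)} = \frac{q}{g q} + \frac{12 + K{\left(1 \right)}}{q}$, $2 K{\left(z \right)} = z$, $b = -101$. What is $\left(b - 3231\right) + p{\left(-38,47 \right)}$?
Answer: $- \frac{2975262}{893} \approx -3331.8$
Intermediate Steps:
$K{\left(z \right)} = \frac{z}{2}$
$p{\left(g,q \right)} = \frac{1}{g} + \frac{25}{2 q}$ ($p{\left(g,q \right)} = \frac{q}{g q} + \frac{12 + \frac{1}{2} \cdot 1}{q} = q \frac{1}{g q} + \frac{12 + \frac{1}{2}}{q} = \frac{1}{g} + \frac{25}{2 q}$)
$\left(b - 3231\right) + p{\left(-38,47 \right)} = \left(-101 - 3231\right) + \left(\frac{1}{-38} + \frac{25}{2 \cdot 47}\right) = -3332 + \left(- \frac{1}{38} + \frac{25}{2} \cdot \frac{1}{47}\right) = -3332 + \left(- \frac{1}{38} + \frac{25}{94}\right) = -3332 + \frac{214}{893} = - \frac{2975262}{893}$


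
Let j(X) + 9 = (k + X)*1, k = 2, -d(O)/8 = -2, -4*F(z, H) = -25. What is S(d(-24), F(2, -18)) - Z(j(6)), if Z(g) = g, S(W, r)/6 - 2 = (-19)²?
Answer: 2179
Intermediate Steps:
F(z, H) = 25/4 (F(z, H) = -¼*(-25) = 25/4)
d(O) = 16 (d(O) = -8*(-2) = 16)
j(X) = -7 + X (j(X) = -9 + (2 + X)*1 = -9 + (2 + X) = -7 + X)
S(W, r) = 2178 (S(W, r) = 12 + 6*(-19)² = 12 + 6*361 = 12 + 2166 = 2178)
S(d(-24), F(2, -18)) - Z(j(6)) = 2178 - (-7 + 6) = 2178 - 1*(-1) = 2178 + 1 = 2179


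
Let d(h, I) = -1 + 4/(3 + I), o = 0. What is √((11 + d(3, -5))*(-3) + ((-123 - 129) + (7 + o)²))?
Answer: I*√227 ≈ 15.067*I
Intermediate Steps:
d(h, I) = -1 + 4/(3 + I)
√((11 + d(3, -5))*(-3) + ((-123 - 129) + (7 + o)²)) = √((11 + (1 - 1*(-5))/(3 - 5))*(-3) + ((-123 - 129) + (7 + 0)²)) = √((11 + (1 + 5)/(-2))*(-3) + (-252 + 7²)) = √((11 - ½*6)*(-3) + (-252 + 49)) = √((11 - 3)*(-3) - 203) = √(8*(-3) - 203) = √(-24 - 203) = √(-227) = I*√227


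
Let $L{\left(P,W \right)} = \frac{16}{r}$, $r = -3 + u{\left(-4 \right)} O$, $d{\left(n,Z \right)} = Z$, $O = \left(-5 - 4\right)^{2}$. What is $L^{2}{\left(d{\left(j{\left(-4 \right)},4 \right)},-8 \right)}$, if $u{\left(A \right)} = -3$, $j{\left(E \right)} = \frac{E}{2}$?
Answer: $\frac{64}{15129} \approx 0.0042303$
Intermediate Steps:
$O = 81$ ($O = \left(-9\right)^{2} = 81$)
$j{\left(E \right)} = \frac{E}{2}$ ($j{\left(E \right)} = E \frac{1}{2} = \frac{E}{2}$)
$r = -246$ ($r = -3 - 243 = -246$)
$L{\left(P,W \right)} = - \frac{8}{123}$ ($L{\left(P,W \right)} = \frac{16}{-246} = 16 \left(- \frac{1}{246}\right) = - \frac{8}{123}$)
$L^{2}{\left(d{\left(j{\left(-4 \right)},4 \right)},-8 \right)} = \left(- \frac{8}{123}\right)^{2} = \frac{64}{15129}$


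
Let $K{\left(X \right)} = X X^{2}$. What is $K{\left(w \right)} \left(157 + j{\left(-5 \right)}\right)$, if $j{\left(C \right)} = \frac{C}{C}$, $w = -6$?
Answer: $-34128$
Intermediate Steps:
$K{\left(X \right)} = X^{3}$
$j{\left(C \right)} = 1$
$K{\left(w \right)} \left(157 + j{\left(-5 \right)}\right) = \left(-6\right)^{3} \left(157 + 1\right) = \left(-216\right) 158 = -34128$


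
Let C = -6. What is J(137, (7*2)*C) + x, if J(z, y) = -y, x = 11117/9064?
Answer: 772493/9064 ≈ 85.226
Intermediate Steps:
x = 11117/9064 (x = 11117*(1/9064) = 11117/9064 ≈ 1.2265)
J(137, (7*2)*C) + x = -7*2*(-6) + 11117/9064 = -14*(-6) + 11117/9064 = -1*(-84) + 11117/9064 = 84 + 11117/9064 = 772493/9064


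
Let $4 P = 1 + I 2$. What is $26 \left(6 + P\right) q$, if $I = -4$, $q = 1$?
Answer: $\frac{221}{2} \approx 110.5$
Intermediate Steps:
$P = - \frac{7}{4}$ ($P = \frac{1 - 8}{4} = \frac{1}{4} \left(-7\right) = - \frac{7}{4} \approx -1.75$)
$26 \left(6 + P\right) q = 26 \left(6 - \frac{7}{4}\right) 1 = 26 \cdot \frac{17}{4} \cdot 1 = 26 \cdot \frac{17}{4} = \frac{221}{2}$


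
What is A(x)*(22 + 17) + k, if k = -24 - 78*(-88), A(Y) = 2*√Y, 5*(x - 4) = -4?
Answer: 6840 + 312*√5/5 ≈ 6979.5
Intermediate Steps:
x = 16/5 (x = 4 + (⅕)*(-4) = 4 - ⅘ = 16/5 ≈ 3.2000)
k = 6840 (k = -24 + 6864 = 6840)
A(x)*(22 + 17) + k = (2*√(16/5))*(22 + 17) + 6840 = (2*(4*√5/5))*39 + 6840 = (8*√5/5)*39 + 6840 = 312*√5/5 + 6840 = 6840 + 312*√5/5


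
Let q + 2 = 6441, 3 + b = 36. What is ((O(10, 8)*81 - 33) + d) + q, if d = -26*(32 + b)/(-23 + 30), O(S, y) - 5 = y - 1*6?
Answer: 47121/7 ≈ 6731.6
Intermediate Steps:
O(S, y) = -1 + y (O(S, y) = 5 + (y - 1*6) = 5 + (y - 6) = 5 + (-6 + y) = -1 + y)
b = 33 (b = -3 + 36 = 33)
d = -1690/7 (d = -26*(32 + 33)/(-23 + 30) = -1690/7 ≈ -241.43)
q = 6439 (q = -2 + 6441 = 6439)
((O(10, 8)*81 - 33) + d) + q = (((-1 + 8)*81 - 33) - 1690/7) + 6439 = ((7*81 - 33) - 1690/7) + 6439 = ((567 - 33) - 1690/7) + 6439 = (534 - 1690/7) + 6439 = 2048/7 + 6439 = 47121/7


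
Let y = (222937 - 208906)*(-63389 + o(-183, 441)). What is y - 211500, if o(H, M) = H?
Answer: -892190232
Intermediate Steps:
y = -891978732 (y = (222937 - 208906)*(-63389 - 183) = 14031*(-63572) = -891978732)
y - 211500 = -891978732 - 211500 = -892190232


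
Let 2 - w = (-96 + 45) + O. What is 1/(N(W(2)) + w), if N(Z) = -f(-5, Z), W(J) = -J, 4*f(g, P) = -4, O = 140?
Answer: -1/86 ≈ -0.011628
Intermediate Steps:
f(g, P) = -1 (f(g, P) = (1/4)*(-4) = -1)
N(Z) = 1 (N(Z) = -1*(-1) = 1)
w = -87 (w = 2 - ((-96 + 45) + 140) = 2 - (-51 + 140) = 2 - 1*89 = 2 - 89 = -87)
1/(N(W(2)) + w) = 1/(1 - 87) = 1/(-86) = -1/86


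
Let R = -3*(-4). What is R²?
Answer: 144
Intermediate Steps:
R = 12
R² = 12² = 144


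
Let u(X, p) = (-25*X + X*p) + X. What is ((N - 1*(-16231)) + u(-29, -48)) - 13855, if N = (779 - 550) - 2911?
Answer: 1782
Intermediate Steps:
N = -2682 (N = 229 - 2911 = -2682)
u(X, p) = -24*X + X*p
((N - 1*(-16231)) + u(-29, -48)) - 13855 = ((-2682 - 1*(-16231)) - 29*(-24 - 48)) - 13855 = ((-2682 + 16231) - 29*(-72)) - 13855 = (13549 + 2088) - 13855 = 15637 - 13855 = 1782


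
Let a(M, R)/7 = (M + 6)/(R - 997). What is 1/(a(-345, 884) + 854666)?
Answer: 1/854687 ≈ 1.1700e-6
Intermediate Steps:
a(M, R) = 7*(6 + M)/(-997 + R) (a(M, R) = 7*((M + 6)/(R - 997)) = 7*((6 + M)/(-997 + R)) = 7*(6 + M)/(-997 + R))
1/(a(-345, 884) + 854666) = 1/(7*(6 - 345)/(-997 + 884) + 854666) = 1/(7*(-339)/(-113) + 854666) = 1/(7*(-1/113)*(-339) + 854666) = 1/(21 + 854666) = 1/854687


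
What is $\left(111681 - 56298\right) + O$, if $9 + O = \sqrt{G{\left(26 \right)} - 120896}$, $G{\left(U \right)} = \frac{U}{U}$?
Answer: $55374 + i \sqrt{120895} \approx 55374.0 + 347.7 i$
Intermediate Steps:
$G{\left(U \right)} = 1$
$O = -9 + i \sqrt{120895}$ ($O = -9 + \sqrt{1 - 120896} = -9 + \sqrt{-120895} = -9 + i \sqrt{120895} \approx -9.0 + 347.7 i$)
$\left(111681 - 56298\right) + O = \left(111681 - 56298\right) - \left(9 - i \sqrt{120895}\right) = 55383 - \left(9 - i \sqrt{120895}\right) = 55374 + i \sqrt{120895}$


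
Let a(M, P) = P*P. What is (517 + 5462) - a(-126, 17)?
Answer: 5690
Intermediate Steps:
a(M, P) = P²
(517 + 5462) - a(-126, 17) = (517 + 5462) - 1*17² = 5979 - 1*289 = 5979 - 289 = 5690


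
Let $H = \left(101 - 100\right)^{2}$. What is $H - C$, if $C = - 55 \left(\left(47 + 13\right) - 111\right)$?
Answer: $-2804$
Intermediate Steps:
$H = 1$ ($H = 1^{2} = 1$)
$C = 2805$ ($C = - 55 \left(60 - 111\right) = \left(-55\right) \left(-51\right) = 2805$)
$H - C = 1 - 2805 = -2804$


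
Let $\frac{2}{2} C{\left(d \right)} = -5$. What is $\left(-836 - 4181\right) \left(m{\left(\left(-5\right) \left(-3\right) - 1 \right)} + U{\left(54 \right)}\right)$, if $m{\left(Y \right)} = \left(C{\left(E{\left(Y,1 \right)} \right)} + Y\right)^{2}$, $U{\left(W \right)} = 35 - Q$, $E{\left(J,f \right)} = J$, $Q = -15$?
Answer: $-657227$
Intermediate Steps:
$U{\left(W \right)} = 50$ ($U{\left(W \right)} = 35 - -15 = 35 + 15 = 50$)
$C{\left(d \right)} = -5$
$m{\left(Y \right)} = \left(-5 + Y\right)^{2}$
$\left(-836 - 4181\right) \left(m{\left(\left(-5\right) \left(-3\right) - 1 \right)} + U{\left(54 \right)}\right) = \left(-836 - 4181\right) \left(\left(-5 - -14\right)^{2} + 50\right) = - 5017 \left(\left(-5 + \left(15 - 1\right)\right)^{2} + 50\right) = - 5017 \left(\left(-5 + 14\right)^{2} + 50\right) = - 5017 \left(9^{2} + 50\right) = - 5017 \left(81 + 50\right) = \left(-5017\right) 131 = -657227$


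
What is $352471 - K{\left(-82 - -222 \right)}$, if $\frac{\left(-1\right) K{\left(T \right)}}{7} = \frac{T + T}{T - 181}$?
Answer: $\frac{14449351}{41} \approx 3.5242 \cdot 10^{5}$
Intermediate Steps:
$K{\left(T \right)} = - \frac{14 T}{-181 + T}$ ($K{\left(T \right)} = - 7 \frac{T + T}{T - 181} = - 7 \frac{2 T}{-181 + T} = - \frac{14 T}{-181 + T}$)
$352471 - K{\left(-82 - -222 \right)} = 352471 - - \frac{14 \left(-82 - -222\right)}{-181 - -140} = 352471 - - \frac{14 \left(-82 + 222\right)}{-181 + \left(-82 + 222\right)} = 352471 - \left(-14\right) 140 \frac{1}{-181 + 140} = 352471 - \left(-14\right) 140 \frac{1}{-41} = 352471 - \left(-14\right) 140 \left(- \frac{1}{41}\right) = 352471 - \frac{1960}{41} = \frac{14449351}{41}$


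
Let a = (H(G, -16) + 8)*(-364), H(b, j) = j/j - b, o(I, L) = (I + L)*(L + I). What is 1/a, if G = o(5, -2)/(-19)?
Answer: -19/65520 ≈ -0.00028999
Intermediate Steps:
o(I, L) = (I + L)**2 (o(I, L) = (I + L)*(I + L) = (I + L)**2)
G = -9/19 (G = (5 - 2)**2/(-19) = 3**2*(-1/19) = 9*(-1/19) = -9/19 ≈ -0.47368)
H(b, j) = 1 - b
a = -65520/19 (a = ((1 - 1*(-9/19)) + 8)*(-364) = ((1 + 9/19) + 8)*(-364) = (28/19 + 8)*(-364) = (180/19)*(-364) = -65520/19 ≈ -3448.4)
1/a = 1/(-65520/19) = -19/65520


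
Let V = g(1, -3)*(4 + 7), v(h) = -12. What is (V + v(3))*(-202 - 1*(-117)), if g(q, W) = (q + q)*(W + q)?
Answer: 4760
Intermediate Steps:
g(q, W) = 2*q*(W + q) (g(q, W) = (2*q)*(W + q) = 2*q*(W + q))
V = -44 (V = (2*1*(-3 + 1))*(4 + 7) = (2*1*(-2))*11 = -4*11 = -44)
(V + v(3))*(-202 - 1*(-117)) = (-44 - 12)*(-202 - 1*(-117)) = -56*(-202 + 117) = -56*(-85) = 4760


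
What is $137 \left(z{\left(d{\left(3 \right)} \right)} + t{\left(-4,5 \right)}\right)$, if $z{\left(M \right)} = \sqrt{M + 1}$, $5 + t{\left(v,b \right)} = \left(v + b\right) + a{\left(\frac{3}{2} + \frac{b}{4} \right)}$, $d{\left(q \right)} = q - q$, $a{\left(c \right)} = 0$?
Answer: $-411$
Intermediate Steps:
$d{\left(q \right)} = 0$
$t{\left(v,b \right)} = -5 + b + v$ ($t{\left(v,b \right)} = -5 + \left(\left(v + b\right) + 0\right) = -5 + \left(\left(b + v\right) + 0\right) = -5 + \left(b + v\right) = -5 + b + v$)
$z{\left(M \right)} = \sqrt{1 + M}$
$137 \left(z{\left(d{\left(3 \right)} \right)} + t{\left(-4,5 \right)}\right) = 137 \left(\sqrt{1 + 0} - 4\right) = 137 \left(\sqrt{1} - 4\right) = 137 \left(1 - 4\right) = 137 \left(-3\right) = -411$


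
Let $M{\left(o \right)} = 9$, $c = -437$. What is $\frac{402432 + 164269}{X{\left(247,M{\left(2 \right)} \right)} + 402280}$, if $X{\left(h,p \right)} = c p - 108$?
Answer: $\frac{566701}{398239} \approx 1.423$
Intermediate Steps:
$X{\left(h,p \right)} = -108 - 437 p$ ($X{\left(h,p \right)} = - 437 p - 108 = -108 - 437 p$)
$\frac{402432 + 164269}{X{\left(247,M{\left(2 \right)} \right)} + 402280} = \frac{402432 + 164269}{\left(-108 - 3933\right) + 402280} = \frac{566701}{\left(-108 - 3933\right) + 402280} = \frac{566701}{-4041 + 402280} = \frac{566701}{398239}$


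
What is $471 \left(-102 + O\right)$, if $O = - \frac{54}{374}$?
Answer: $- \frac{8996571}{187} \approx -48110.0$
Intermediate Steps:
$O = - \frac{27}{187}$ ($O = \left(-54\right) \frac{1}{374} = - \frac{27}{187} \approx -0.14439$)
$471 \left(-102 + O\right) = 471 \left(-102 - \frac{27}{187}\right) = 471 \left(- \frac{19101}{187}\right) = - \frac{8996571}{187}$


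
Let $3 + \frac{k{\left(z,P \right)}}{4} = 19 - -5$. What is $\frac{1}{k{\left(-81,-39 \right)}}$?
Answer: $\frac{1}{84} \approx 0.011905$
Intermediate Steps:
$k{\left(z,P \right)} = 84$ ($k{\left(z,P \right)} = -12 + 4 \left(19 - -5\right) = -12 + 4 \left(19 + 5\right) = -12 + 4 \cdot 24 = -12 + 96 = 84$)
$\frac{1}{k{\left(-81,-39 \right)}} = \frac{1}{84}$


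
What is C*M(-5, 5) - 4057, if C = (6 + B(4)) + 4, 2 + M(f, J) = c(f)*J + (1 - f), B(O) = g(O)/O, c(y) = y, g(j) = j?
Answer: -4288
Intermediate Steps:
B(O) = 1 (B(O) = O/O = 1)
M(f, J) = -1 - f + J*f (M(f, J) = -2 + (f*J + (1 - f)) = -2 + (J*f + (1 - f)) = -2 + (1 - f + J*f) = -1 - f + J*f)
C = 11 (C = (6 + 1) + 4 = 7 + 4 = 11)
C*M(-5, 5) - 4057 = 11*(-1 - 1*(-5) + 5*(-5)) - 4057 = 11*(-1 + 5 - 25) - 4057 = 11*(-21) - 4057 = -231 - 4057 = -4288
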